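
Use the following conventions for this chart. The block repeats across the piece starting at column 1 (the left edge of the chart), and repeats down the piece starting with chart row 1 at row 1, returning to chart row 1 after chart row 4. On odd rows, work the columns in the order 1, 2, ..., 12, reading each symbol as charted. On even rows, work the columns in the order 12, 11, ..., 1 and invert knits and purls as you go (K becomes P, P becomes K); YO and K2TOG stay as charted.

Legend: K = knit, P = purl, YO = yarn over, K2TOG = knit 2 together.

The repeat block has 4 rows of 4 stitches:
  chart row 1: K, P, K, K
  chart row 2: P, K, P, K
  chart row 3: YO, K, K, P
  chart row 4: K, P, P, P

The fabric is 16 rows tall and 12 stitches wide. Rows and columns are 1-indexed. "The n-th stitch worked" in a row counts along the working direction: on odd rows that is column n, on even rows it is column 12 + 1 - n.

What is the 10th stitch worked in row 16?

Result:
K

Derivation:
Row 16 uses chart row ((16-1) mod 4)+1 = 4. Row 16 is even, so WS.
Chart row 4 tiled across columns 1-12: K P P P K P P P K P P P
Wrong side: read the tiled row from column 12 down to 1 and exchange K with P (leave YO, K2TOG).
Row 16 as worked: K K K P K K K P K K K P
The 10th stitch worked is K.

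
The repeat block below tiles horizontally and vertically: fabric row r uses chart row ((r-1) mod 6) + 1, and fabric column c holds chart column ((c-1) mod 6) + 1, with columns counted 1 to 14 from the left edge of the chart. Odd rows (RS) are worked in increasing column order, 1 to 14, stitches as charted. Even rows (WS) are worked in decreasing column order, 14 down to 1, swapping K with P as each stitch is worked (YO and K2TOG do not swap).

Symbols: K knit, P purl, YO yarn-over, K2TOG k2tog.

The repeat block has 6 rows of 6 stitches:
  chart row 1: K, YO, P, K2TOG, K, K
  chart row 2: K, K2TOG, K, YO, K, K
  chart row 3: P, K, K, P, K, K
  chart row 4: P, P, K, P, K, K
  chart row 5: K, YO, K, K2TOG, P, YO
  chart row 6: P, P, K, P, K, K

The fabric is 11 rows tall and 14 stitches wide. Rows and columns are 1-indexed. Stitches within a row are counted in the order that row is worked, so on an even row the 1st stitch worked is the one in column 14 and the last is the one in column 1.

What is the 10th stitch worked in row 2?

Stitch:
P

Derivation:
Row 2 uses chart row ((2-1) mod 6)+1 = 2. Row 2 is even, so WS.
Chart row 2 tiled across columns 1-14: K K2TOG K YO K K K K2TOG K YO K K K K2TOG
WS: work from column 14 back to column 1 (reverse the tiled row), swapping K<->P (YO and K2TOG unchanged).
Row 2 as worked: K2TOG P P P YO P K2TOG P P P YO P K2TOG P
Stitch 10 in working order -> P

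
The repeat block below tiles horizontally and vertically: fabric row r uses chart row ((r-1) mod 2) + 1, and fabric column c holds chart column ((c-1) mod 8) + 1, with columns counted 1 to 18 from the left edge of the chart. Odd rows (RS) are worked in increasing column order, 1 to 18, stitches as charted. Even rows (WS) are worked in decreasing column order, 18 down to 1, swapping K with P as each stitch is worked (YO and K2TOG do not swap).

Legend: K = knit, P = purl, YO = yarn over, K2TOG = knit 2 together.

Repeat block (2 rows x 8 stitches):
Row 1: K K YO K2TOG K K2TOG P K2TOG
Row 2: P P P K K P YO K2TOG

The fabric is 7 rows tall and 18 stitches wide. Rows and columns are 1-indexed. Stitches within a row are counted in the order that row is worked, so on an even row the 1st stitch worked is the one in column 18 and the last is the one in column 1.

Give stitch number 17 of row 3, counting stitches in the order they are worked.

Row 3: (3-1) mod 2 = 0, so use chart row 1. Odd row -> RS.
Chart row 1 tiled across columns 1-18: K K YO K2TOG K K2TOG P K2TOG K K YO K2TOG K K2TOG P K2TOG K K
Right side: take the tiled row as-is (worked left to right from column 1).
The 17th stitch worked is K.

Result:
K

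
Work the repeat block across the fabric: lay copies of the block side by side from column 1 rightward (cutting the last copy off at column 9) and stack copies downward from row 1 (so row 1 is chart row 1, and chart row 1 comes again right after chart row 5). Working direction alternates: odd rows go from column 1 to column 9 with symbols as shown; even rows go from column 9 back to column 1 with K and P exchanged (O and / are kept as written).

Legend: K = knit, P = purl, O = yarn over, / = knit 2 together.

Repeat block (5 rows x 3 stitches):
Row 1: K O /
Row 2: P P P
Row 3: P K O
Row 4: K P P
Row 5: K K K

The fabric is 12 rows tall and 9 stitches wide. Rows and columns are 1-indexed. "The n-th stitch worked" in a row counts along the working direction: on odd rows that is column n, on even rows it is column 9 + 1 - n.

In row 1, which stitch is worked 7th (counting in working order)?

== STITCH ==
K

Derivation:
Row 1: (1-1) mod 5 = 0, so use chart row 1. Odd row -> RS.
Chart row 1 tiled across columns 1-9: K O / K O / K O /
Right side: take the tiled row as-is (worked left to right from column 1).
Counting 7 along the worked row gives K.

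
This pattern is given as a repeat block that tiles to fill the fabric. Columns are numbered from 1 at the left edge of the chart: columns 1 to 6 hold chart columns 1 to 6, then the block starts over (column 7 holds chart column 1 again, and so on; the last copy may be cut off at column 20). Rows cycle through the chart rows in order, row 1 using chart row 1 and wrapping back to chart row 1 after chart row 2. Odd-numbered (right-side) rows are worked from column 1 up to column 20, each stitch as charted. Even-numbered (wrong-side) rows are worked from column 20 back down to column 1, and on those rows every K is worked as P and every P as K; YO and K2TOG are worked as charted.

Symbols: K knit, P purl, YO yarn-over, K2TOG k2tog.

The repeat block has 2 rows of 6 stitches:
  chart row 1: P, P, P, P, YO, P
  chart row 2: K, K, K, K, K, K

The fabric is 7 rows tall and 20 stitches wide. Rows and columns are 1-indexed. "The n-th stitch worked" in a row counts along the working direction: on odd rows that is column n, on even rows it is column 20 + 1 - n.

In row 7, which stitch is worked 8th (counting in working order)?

== STITCH ==
P

Derivation:
Row 7 uses chart row ((7-1) mod 2)+1 = 1. Row 7 is odd, so RS.
Chart row 1 tiled across columns 1-20: P P P P YO P P P P P YO P P P P P YO P P P
RS: work column 1 to column 20, symbols as charted — the tiled row is the row as worked.
Stitch 8 in working order -> P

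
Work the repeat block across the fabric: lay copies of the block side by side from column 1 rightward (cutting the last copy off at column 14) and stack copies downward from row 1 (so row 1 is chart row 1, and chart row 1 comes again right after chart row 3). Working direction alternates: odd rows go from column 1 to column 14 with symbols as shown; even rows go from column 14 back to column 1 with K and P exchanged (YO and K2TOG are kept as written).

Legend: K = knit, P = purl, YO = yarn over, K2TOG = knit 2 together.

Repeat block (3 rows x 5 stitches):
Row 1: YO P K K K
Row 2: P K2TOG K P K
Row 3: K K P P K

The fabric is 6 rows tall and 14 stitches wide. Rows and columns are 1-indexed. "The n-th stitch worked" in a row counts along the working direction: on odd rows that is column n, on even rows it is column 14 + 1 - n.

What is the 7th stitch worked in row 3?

== STITCH ==
K

Derivation:
For row 3: chart row = ((3-1) mod 3) + 1 = 3; this is a RS (odd) row.
Chart row 3 tiled across columns 1-14: K K P P K K K P P K K K P P
RS row: no reversal, no swap; stitch n worked = column n.
Counting 7 along the worked row gives K.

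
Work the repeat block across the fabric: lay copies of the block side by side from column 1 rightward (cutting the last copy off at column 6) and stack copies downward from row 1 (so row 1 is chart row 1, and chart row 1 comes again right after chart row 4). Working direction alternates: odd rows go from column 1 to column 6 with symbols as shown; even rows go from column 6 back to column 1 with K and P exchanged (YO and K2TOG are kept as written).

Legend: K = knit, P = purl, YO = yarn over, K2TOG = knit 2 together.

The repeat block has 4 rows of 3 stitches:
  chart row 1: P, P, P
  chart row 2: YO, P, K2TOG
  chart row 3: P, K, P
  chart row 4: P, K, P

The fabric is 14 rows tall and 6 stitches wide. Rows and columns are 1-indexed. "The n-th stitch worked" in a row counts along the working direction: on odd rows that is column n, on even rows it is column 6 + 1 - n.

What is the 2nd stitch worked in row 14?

For row 14: chart row = ((14-1) mod 4) + 1 = 2; this is a WS (even) row.
Chart row 2 tiled across columns 1-6: YO P K2TOG YO P K2TOG
WS: work from column 6 back to column 1 (reverse the tiled row), swapping K<->P (YO and K2TOG unchanged).
Row 14 as worked: K2TOG K YO K2TOG K YO
Stitch 2 in working order -> K

== STITCH ==
K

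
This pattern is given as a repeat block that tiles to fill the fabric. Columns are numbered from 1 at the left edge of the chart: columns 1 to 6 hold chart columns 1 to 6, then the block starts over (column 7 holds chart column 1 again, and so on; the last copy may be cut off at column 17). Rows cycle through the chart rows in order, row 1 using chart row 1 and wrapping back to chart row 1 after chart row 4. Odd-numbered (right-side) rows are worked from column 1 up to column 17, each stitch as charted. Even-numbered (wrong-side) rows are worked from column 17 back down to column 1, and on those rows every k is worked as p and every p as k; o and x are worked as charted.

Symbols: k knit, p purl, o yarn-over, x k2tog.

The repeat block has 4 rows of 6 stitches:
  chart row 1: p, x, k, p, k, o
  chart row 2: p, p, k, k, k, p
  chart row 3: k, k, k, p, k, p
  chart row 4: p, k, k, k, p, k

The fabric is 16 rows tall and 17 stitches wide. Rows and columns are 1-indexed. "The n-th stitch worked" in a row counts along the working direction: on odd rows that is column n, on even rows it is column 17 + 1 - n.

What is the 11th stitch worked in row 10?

For row 10: chart row = ((10-1) mod 4) + 1 = 2; this is a WS (even) row.
Chart row 2 tiled across columns 1-17: p p k k k p p p k k k p p p k k k
WS row: flip the tiled sequence (start at column 17) and apply k<->p; o and x stay.
Row 10 as worked: p p p k k k p p p k k k p p p k k
The 11th stitch worked is k.

Stitch:
k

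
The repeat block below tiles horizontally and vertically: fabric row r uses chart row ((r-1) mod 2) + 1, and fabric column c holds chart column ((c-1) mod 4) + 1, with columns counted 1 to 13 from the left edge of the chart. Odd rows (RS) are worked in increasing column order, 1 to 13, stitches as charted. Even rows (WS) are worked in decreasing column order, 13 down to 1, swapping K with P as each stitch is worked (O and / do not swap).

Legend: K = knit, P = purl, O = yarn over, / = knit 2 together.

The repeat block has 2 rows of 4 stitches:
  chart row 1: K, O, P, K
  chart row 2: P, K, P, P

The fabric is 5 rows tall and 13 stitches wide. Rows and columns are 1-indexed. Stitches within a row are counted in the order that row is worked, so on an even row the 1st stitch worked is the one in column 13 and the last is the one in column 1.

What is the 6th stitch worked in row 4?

Stitch:
K

Derivation:
Row 4: (4-1) mod 2 = 1, so use chart row 2. Even row -> WS.
Chart row 2 tiled across columns 1-13: P K P P P K P P P K P P P
WS: work from column 13 back to column 1 (reverse the tiled row), swapping K<->P (O and / unchanged).
Row 4 as worked: K K K P K K K P K K K P K
Stitch 6 in working order -> K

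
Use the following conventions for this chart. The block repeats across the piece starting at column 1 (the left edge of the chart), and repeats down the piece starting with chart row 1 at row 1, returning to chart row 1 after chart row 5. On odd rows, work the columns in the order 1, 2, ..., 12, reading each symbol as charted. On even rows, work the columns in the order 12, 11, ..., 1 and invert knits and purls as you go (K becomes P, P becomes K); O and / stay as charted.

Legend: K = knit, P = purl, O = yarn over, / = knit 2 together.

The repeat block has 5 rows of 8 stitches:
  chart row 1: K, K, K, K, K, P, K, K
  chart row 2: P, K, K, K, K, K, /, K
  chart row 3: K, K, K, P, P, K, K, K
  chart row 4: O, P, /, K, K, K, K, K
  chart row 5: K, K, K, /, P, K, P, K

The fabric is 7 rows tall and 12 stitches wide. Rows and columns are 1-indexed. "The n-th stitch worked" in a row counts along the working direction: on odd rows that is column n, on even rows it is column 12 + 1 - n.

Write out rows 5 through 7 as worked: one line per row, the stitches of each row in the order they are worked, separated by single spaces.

Row 5: chart row 5, RS - tile across columns 1-12 and work as-is.
Row 6: chart row 1, WS - tiled (columns 1-12): K K K K K P K K K K K K; work from column 12 back to 1 with K<->P swapped.
Row 7: chart row 2, RS - tile across columns 1-12 and work as-is.

== ROWS AS WORKED ==
K K K / P K P K K K K /
P P P P P P K P P P P P
P K K K K K / K P K K K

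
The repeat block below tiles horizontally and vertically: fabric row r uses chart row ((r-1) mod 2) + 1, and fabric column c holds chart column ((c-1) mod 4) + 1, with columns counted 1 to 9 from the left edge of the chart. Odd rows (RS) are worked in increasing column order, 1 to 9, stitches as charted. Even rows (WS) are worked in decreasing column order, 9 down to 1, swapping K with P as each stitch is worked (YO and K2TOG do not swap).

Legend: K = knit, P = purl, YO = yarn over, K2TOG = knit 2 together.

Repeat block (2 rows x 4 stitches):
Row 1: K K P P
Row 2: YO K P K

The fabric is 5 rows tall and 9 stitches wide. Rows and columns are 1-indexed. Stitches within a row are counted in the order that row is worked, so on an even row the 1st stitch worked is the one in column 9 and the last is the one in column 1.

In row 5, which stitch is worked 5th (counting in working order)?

Row 5: (5-1) mod 2 = 0, so use chart row 1. Odd row -> RS.
Chart row 1 tiled across columns 1-9: K K P P K K P P K
RS row: no reversal, no swap; stitch n worked = column n.
Stitch 5 in working order -> K

== STITCH ==
K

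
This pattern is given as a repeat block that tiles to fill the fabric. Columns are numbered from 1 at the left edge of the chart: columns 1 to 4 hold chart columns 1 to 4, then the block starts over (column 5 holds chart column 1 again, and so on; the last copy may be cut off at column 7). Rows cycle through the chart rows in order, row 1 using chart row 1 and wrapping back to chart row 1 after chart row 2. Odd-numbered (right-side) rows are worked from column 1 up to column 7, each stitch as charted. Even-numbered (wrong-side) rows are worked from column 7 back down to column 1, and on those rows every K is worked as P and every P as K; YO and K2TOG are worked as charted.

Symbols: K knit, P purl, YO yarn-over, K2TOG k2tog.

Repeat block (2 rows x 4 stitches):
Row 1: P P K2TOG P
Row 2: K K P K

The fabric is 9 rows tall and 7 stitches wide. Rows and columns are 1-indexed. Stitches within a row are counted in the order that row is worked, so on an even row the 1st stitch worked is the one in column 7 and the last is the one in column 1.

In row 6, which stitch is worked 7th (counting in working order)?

Row 6: (6-1) mod 2 = 1, so use chart row 2. Even row -> WS.
Chart row 2 tiled across columns 1-7: K K P K K K P
Wrong side: read the tiled row from column 7 down to 1 and exchange K with P (leave YO, K2TOG).
Row 6 as worked: K P P P K P P
Stitch 7 in working order -> P

== STITCH ==
P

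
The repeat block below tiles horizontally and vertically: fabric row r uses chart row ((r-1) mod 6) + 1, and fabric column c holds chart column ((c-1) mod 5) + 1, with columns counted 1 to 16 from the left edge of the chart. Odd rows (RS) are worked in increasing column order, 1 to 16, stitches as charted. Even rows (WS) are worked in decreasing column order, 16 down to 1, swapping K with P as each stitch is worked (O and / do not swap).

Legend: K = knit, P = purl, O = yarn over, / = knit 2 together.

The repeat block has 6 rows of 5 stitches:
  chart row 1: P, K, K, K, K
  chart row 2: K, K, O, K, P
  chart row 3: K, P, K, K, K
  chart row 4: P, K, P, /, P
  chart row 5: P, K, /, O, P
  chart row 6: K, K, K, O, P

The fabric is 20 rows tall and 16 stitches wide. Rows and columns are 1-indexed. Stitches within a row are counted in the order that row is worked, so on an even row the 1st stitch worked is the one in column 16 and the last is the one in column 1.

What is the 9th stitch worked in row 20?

Row 20 uses chart row ((20-1) mod 6)+1 = 2. Row 20 is even, so WS.
Chart row 2 tiled across columns 1-16: K K O K P K K O K P K K O K P K
WS row: flip the tiled sequence (start at column 16) and apply K<->P; O and / stay.
Row 20 as worked: P K P O P P K P O P P K P O P P
Stitch 9 in working order -> O

Stitch:
O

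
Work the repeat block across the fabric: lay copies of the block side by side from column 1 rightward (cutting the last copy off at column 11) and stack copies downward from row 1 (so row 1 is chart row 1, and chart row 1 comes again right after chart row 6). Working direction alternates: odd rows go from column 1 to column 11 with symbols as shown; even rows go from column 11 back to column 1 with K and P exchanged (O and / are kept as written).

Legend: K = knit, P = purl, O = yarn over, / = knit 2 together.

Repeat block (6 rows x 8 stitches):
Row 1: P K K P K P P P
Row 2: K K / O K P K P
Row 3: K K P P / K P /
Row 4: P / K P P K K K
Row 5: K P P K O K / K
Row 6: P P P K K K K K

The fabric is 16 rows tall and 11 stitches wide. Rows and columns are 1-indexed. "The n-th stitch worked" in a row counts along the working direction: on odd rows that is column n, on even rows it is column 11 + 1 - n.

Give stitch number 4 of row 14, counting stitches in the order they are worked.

Result:
K

Derivation:
Row 14: (14-1) mod 6 = 1, so use chart row 2. Even row -> WS.
Chart row 2 tiled across columns 1-11: K K / O K P K P K K /
WS: work from column 11 back to column 1 (reverse the tiled row), swapping K<->P (O and / unchanged).
Row 14 as worked: / P P K P K P O / P P
Stitch 4 in working order -> K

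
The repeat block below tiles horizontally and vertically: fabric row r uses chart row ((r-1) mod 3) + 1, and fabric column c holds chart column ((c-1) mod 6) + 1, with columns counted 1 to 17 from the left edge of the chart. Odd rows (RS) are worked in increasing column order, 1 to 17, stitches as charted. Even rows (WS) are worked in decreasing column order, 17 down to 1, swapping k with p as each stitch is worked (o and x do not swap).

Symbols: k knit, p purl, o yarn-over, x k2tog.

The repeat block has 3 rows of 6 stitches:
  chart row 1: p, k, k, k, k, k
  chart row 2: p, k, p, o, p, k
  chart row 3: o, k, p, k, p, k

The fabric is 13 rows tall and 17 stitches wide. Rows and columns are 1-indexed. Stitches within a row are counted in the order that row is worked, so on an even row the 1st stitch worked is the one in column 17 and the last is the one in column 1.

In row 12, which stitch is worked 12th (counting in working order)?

Result:
p

Derivation:
Row 12 uses chart row ((12-1) mod 3)+1 = 3. Row 12 is even, so WS.
Chart row 3 tiled across columns 1-17: o k p k p k o k p k p k o k p k p
Wrong side: read the tiled row from column 17 down to 1 and exchange k with p (leave o, x).
Row 12 as worked: k p k p o p k p k p o p k p k p o
The 12th stitch worked is p.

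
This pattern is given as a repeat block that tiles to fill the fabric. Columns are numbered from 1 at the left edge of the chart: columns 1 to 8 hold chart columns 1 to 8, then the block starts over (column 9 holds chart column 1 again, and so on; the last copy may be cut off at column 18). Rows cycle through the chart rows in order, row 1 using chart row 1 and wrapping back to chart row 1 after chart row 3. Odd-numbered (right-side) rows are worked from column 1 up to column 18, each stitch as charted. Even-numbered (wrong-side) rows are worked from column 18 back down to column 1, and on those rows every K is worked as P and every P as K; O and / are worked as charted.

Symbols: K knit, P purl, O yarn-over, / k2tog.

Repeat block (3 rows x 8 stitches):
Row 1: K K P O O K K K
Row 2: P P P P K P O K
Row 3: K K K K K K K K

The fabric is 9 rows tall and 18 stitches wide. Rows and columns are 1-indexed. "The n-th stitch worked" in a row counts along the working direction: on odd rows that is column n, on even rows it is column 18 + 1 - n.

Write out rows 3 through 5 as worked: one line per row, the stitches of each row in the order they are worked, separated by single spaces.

Row 3: chart row 3, RS - tile across columns 1-18 and work as-is.
Row 4: chart row 1, WS - tiled (columns 1-18): K K P O O K K K K K P O O K K K K K; work from column 18 back to 1 with K<->P swapped.
Row 5: chart row 2, RS - tile across columns 1-18 and work as-is.

== ROWS AS WORKED ==
K K K K K K K K K K K K K K K K K K
P P P P P O O K P P P P P O O K P P
P P P P K P O K P P P P K P O K P P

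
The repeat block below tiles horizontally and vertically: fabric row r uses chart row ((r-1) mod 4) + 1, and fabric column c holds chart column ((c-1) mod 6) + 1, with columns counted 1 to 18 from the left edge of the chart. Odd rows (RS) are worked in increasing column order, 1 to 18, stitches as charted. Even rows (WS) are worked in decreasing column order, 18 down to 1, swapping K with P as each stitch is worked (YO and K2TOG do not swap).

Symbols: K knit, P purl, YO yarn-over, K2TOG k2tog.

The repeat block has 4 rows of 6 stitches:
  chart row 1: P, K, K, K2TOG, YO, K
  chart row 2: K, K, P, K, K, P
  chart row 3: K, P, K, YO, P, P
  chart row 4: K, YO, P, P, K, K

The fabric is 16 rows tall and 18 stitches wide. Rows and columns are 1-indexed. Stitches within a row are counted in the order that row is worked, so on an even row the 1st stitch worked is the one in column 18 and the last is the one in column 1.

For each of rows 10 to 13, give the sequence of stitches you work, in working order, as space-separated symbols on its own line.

Row 10: chart row 2, WS - tiled (columns 1-18): K K P K K P K K P K K P K K P K K P; work from column 18 back to 1 with K<->P swapped.
Row 11: chart row 3, RS - tile across columns 1-18 and work as-is.
Row 12: chart row 4, WS - tiled (columns 1-18): K YO P P K K K YO P P K K K YO P P K K; work from column 18 back to 1 with K<->P swapped.
Row 13: chart row 1, RS - tile across columns 1-18 and work as-is.

Rows as worked:
K P P K P P K P P K P P K P P K P P
K P K YO P P K P K YO P P K P K YO P P
P P K K YO P P P K K YO P P P K K YO P
P K K K2TOG YO K P K K K2TOG YO K P K K K2TOG YO K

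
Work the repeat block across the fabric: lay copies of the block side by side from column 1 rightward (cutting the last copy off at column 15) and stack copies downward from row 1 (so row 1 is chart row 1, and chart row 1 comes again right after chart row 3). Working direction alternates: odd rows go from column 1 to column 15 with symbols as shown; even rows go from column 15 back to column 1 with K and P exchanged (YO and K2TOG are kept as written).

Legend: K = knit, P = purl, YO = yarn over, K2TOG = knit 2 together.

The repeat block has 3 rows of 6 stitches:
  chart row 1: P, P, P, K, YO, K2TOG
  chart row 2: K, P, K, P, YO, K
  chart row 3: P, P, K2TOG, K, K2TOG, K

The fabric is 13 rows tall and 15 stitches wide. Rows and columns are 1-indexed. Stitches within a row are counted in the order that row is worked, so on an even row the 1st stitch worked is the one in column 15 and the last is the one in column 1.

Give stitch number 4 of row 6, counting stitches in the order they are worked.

Stitch:
P

Derivation:
For row 6: chart row = ((6-1) mod 3) + 1 = 3; this is a WS (even) row.
Chart row 3 tiled across columns 1-15: P P K2TOG K K2TOG K P P K2TOG K K2TOG K P P K2TOG
WS: work from column 15 back to column 1 (reverse the tiled row), swapping K<->P (YO and K2TOG unchanged).
Row 6 as worked: K2TOG K K P K2TOG P K2TOG K K P K2TOG P K2TOG K K
The 4th stitch worked is P.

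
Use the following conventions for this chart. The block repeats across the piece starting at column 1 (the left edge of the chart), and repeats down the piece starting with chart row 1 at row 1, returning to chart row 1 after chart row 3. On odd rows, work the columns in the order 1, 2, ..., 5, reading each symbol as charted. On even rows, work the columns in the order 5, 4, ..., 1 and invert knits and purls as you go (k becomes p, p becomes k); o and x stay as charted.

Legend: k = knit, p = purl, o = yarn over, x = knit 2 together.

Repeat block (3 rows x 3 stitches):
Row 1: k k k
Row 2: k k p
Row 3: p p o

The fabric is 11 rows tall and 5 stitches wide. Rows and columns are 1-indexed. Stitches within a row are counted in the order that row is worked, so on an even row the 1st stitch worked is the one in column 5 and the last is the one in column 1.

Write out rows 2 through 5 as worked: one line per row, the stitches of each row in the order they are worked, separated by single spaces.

Row 2: chart row 2, WS - tiled (columns 1-5): k k p k k; work from column 5 back to 1 with k<->p swapped.
Row 3: chart row 3, RS - tile across columns 1-5 and work as-is.
Row 4: chart row 1, WS - tiled (columns 1-5): k k k k k; work from column 5 back to 1 with k<->p swapped.
Row 5: chart row 2, RS - tile across columns 1-5 and work as-is.

Rows as worked:
p p k p p
p p o p p
p p p p p
k k p k k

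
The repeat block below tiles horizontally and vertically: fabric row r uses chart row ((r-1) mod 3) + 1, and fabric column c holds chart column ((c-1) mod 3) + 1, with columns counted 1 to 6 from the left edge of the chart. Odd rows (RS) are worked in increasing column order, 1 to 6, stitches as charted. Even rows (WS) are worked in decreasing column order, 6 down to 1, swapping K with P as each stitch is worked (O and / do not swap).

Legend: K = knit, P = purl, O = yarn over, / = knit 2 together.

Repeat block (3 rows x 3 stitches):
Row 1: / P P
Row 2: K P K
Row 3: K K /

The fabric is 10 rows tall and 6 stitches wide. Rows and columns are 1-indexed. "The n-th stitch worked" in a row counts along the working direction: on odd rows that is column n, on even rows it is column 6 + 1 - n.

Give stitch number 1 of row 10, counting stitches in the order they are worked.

Result:
K

Derivation:
Row 10: (10-1) mod 3 = 0, so use chart row 1. Even row -> WS.
Chart row 1 tiled across columns 1-6: / P P / P P
WS row: flip the tiled sequence (start at column 6) and apply K<->P; O and / stay.
Row 10 as worked: K K / K K /
The 1st stitch worked is K.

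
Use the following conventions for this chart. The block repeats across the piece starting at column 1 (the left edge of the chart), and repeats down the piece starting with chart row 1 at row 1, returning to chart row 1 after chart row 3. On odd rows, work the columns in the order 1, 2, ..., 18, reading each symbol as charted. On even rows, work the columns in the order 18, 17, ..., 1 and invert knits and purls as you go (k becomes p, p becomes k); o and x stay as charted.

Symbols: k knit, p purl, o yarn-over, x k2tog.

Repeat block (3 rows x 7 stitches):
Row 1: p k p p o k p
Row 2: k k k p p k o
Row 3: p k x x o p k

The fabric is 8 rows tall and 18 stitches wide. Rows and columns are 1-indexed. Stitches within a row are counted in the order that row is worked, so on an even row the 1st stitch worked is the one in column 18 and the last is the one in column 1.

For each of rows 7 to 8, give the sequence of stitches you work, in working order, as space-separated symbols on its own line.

Row 7: chart row 1, RS - tile across columns 1-18 and work as-is.
Row 8: chart row 2, WS - tiled (columns 1-18): k k k p p k o k k k p p k o k k k p; work from column 18 back to 1 with k<->p swapped.

Result:
p k p p o k p p k p p o k p p k p p
k p p p o p k k p p p o p k k p p p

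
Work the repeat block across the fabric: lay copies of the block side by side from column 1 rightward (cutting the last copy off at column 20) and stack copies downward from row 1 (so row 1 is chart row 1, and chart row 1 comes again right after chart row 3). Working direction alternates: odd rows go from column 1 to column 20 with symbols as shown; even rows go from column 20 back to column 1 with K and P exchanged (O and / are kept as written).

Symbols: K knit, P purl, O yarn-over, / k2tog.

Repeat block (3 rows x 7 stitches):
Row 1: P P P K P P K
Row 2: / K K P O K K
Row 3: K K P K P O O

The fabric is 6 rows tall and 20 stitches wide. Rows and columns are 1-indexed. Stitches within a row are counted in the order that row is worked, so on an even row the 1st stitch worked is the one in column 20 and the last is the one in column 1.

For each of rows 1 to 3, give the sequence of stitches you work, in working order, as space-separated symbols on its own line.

Row 1: chart row 1, RS - tile across columns 1-20 and work as-is.
Row 2: chart row 2, WS - tiled (columns 1-20): / K K P O K K / K K P O K K / K K P O K; work from column 20 back to 1 with K<->P swapped.
Row 3: chart row 3, RS - tile across columns 1-20 and work as-is.

Rows as worked:
P P P K P P K P P P K P P K P P P K P P
P O K P P / P P O K P P / P P O K P P /
K K P K P O O K K P K P O O K K P K P O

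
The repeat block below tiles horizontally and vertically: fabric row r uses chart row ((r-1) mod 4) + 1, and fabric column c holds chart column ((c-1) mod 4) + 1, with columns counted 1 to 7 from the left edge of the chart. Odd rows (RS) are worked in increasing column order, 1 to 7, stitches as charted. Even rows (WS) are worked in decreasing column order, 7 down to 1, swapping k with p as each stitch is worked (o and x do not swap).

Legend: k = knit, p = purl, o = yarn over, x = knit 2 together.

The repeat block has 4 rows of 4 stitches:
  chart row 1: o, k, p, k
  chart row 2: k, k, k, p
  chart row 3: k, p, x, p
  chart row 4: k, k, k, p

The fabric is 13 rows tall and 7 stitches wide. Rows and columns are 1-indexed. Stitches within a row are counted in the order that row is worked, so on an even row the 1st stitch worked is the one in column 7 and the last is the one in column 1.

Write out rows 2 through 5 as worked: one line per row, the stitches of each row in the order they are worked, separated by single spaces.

== ROWS AS WORKED ==
p p p k p p p
k p x p k p x
p p p k p p p
o k p k o k p

Derivation:
Row 2: chart row 2, WS - tiled (columns 1-7): k k k p k k k; work from column 7 back to 1 with k<->p swapped.
Row 3: chart row 3, RS - tile across columns 1-7 and work as-is.
Row 4: chart row 4, WS - tiled (columns 1-7): k k k p k k k; work from column 7 back to 1 with k<->p swapped.
Row 5: chart row 1, RS - tile across columns 1-7 and work as-is.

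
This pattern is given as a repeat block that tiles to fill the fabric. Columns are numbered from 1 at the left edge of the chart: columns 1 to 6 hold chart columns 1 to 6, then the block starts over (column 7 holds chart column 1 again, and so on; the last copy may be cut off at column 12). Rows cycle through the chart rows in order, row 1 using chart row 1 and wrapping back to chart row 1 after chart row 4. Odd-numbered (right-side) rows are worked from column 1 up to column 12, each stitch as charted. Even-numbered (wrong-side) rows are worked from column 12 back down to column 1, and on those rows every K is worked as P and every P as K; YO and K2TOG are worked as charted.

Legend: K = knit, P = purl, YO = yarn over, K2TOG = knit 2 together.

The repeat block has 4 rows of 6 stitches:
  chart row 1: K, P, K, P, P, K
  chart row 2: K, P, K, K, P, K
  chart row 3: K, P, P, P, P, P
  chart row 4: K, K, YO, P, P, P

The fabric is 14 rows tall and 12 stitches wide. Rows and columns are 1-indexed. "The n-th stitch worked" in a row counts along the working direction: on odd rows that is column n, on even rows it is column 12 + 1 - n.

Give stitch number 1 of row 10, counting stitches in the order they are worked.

For row 10: chart row = ((10-1) mod 4) + 1 = 2; this is a WS (even) row.
Chart row 2 tiled across columns 1-12: K P K K P K K P K K P K
WS: work from column 12 back to column 1 (reverse the tiled row), swapping K<->P (YO and K2TOG unchanged).
Row 10 as worked: P K P P K P P K P P K P
The 1st stitch worked is P.

== STITCH ==
P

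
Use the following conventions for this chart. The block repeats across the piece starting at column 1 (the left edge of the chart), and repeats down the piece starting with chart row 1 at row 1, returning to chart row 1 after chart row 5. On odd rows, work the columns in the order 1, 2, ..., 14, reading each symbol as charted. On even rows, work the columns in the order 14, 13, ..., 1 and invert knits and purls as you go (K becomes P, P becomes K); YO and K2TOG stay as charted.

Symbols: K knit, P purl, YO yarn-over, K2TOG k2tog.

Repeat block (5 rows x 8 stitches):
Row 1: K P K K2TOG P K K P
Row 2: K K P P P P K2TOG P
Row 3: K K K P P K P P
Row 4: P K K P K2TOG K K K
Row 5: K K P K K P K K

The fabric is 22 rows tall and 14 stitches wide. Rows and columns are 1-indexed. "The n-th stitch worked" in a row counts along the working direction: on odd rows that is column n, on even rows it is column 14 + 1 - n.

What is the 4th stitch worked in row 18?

Row 18: (18-1) mod 5 = 2, so use chart row 3. Even row -> WS.
Chart row 3 tiled across columns 1-14: K K K P P K P P K K K P P K
WS row: flip the tiled sequence (start at column 14) and apply K<->P; YO and K2TOG stay.
Row 18 as worked: P K K P P P K K P K K P P P
Stitch 4 in working order -> P

Result:
P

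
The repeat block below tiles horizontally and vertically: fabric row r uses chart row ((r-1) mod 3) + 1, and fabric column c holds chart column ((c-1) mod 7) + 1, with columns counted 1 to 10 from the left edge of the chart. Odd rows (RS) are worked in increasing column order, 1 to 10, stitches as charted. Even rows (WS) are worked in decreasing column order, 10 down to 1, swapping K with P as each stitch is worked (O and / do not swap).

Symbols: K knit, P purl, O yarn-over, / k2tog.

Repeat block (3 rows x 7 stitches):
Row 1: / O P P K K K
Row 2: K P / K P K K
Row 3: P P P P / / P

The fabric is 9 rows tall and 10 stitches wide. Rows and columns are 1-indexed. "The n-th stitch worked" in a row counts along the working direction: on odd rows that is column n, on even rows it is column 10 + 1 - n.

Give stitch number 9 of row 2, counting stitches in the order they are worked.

== STITCH ==
K

Derivation:
For row 2: chart row = ((2-1) mod 3) + 1 = 2; this is a WS (even) row.
Chart row 2 tiled across columns 1-10: K P / K P K K K P /
Wrong side: read the tiled row from column 10 down to 1 and exchange K with P (leave O, /).
Row 2 as worked: / K P P P K P / K P
The 9th stitch worked is K.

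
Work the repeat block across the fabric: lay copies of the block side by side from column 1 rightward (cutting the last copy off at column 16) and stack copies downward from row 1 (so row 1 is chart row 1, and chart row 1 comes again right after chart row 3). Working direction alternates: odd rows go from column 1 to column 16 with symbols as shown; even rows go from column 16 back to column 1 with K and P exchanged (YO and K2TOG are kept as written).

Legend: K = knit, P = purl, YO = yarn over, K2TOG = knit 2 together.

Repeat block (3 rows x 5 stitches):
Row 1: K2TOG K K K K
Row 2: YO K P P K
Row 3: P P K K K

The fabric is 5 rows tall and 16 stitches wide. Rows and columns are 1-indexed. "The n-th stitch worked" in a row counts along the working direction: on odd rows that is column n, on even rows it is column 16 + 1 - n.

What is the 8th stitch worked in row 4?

Stitch:
P

Derivation:
Row 4: (4-1) mod 3 = 0, so use chart row 1. Even row -> WS.
Chart row 1 tiled across columns 1-16: K2TOG K K K K K2TOG K K K K K2TOG K K K K K2TOG
WS row: flip the tiled sequence (start at column 16) and apply K<->P; YO and K2TOG stay.
Row 4 as worked: K2TOG P P P P K2TOG P P P P K2TOG P P P P K2TOG
The 8th stitch worked is P.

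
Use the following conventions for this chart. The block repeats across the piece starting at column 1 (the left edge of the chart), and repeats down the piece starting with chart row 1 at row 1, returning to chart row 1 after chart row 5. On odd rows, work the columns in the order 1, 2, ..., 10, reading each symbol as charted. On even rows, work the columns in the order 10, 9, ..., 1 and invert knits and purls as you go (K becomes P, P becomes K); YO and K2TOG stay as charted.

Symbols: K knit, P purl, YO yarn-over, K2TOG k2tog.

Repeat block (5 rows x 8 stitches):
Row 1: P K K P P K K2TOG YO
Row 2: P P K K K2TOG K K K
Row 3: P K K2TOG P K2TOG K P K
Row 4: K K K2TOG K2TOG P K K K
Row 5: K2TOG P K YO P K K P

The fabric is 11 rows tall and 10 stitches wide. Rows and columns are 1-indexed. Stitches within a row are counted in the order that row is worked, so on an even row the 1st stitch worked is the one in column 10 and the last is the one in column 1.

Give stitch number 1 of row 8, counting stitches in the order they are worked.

Stitch:
P

Derivation:
Row 8 uses chart row ((8-1) mod 5)+1 = 3. Row 8 is even, so WS.
Chart row 3 tiled across columns 1-10: P K K2TOG P K2TOG K P K P K
Wrong side: read the tiled row from column 10 down to 1 and exchange K with P (leave YO, K2TOG).
Row 8 as worked: P K P K P K2TOG K K2TOG P K
Stitch 1 in working order -> P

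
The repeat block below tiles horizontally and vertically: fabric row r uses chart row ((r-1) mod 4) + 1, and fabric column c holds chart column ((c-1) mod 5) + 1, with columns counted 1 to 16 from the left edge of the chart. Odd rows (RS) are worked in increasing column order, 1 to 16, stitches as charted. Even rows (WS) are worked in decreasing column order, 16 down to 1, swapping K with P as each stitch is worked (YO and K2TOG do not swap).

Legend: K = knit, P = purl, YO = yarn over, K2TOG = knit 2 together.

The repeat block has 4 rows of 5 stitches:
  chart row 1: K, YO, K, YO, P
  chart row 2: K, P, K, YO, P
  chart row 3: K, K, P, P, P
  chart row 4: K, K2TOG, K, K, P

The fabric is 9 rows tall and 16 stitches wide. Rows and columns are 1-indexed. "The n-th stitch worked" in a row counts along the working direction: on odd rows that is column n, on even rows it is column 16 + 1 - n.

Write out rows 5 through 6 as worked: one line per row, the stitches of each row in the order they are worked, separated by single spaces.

Row 5: chart row 1, RS - tile across columns 1-16 and work as-is.
Row 6: chart row 2, WS - tiled (columns 1-16): K P K YO P K P K YO P K P K YO P K; work from column 16 back to 1 with K<->P swapped.

Rows as worked:
K YO K YO P K YO K YO P K YO K YO P K
P K YO P K P K YO P K P K YO P K P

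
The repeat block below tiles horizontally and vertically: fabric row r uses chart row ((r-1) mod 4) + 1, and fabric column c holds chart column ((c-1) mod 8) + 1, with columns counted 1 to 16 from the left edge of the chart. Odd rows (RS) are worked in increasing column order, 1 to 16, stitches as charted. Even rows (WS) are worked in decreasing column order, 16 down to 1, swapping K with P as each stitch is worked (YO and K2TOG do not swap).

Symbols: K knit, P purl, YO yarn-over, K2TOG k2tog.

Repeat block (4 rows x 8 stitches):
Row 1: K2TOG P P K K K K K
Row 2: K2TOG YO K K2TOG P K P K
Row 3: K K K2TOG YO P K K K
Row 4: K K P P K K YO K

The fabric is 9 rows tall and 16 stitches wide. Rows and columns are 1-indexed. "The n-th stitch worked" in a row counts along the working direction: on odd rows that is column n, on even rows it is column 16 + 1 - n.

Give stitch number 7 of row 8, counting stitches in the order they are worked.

Row 8 uses chart row ((8-1) mod 4)+1 = 4. Row 8 is even, so WS.
Chart row 4 tiled across columns 1-16: K K P P K K YO K K K P P K K YO K
Wrong side: read the tiled row from column 16 down to 1 and exchange K with P (leave YO, K2TOG).
Row 8 as worked: P YO P P K K P P P YO P P K K P P
The 7th stitch worked is P.

Result:
P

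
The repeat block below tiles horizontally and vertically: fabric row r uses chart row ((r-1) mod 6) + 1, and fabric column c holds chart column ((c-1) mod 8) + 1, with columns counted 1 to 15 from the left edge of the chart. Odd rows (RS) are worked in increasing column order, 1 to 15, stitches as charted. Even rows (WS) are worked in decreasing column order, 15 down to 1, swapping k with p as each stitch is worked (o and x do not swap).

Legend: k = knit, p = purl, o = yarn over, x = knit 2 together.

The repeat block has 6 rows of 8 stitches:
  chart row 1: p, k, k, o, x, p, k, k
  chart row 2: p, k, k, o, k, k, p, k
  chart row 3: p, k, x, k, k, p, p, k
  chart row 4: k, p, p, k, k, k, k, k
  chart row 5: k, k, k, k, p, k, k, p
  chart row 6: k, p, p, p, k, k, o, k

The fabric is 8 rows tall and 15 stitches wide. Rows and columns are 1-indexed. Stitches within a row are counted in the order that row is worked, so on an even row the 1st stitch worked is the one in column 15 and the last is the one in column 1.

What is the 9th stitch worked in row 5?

For row 5: chart row = ((5-1) mod 6) + 1 = 5; this is a RS (odd) row.
Chart row 5 tiled across columns 1-15: k k k k p k k p k k k k p k k
RS: work column 1 to column 15, symbols as charted — the tiled row is the row as worked.
The 9th stitch worked is k.

Result:
k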